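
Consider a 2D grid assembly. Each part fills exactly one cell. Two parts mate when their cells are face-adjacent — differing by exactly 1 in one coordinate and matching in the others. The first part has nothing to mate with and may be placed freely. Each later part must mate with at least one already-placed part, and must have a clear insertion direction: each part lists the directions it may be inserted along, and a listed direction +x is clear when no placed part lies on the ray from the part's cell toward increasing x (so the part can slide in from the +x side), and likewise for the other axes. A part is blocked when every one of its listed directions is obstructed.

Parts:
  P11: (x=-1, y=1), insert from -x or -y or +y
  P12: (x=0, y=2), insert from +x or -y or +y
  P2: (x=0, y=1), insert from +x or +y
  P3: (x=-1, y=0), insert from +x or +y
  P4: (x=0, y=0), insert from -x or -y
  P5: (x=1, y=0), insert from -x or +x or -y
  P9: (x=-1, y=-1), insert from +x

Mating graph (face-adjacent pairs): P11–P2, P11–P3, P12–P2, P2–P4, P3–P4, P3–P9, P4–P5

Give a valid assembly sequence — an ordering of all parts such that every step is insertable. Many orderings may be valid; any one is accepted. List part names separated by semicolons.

1. P12@(0, 2) [+x clear] — {P12}
2. P2@(0, 1) [+x clear] — {P12, P2}
3. P4@(0, 0) [-x clear] — {P12, P2, P4}
4. P3@(-1, 0) [+y clear] — {P12, P2, P3, P4}
5. P11@(-1, 1) [-x clear] — {P11, P12, P2, P3, P4}
6. P5@(1, 0) [+x clear] — {P11, P12, P2, P3, P4, P5}
7. P9@(-1, -1) [+x clear] — {P11, P12, P2, P3, P4, P5, P9}

P12; P2; P4; P3; P11; P5; P9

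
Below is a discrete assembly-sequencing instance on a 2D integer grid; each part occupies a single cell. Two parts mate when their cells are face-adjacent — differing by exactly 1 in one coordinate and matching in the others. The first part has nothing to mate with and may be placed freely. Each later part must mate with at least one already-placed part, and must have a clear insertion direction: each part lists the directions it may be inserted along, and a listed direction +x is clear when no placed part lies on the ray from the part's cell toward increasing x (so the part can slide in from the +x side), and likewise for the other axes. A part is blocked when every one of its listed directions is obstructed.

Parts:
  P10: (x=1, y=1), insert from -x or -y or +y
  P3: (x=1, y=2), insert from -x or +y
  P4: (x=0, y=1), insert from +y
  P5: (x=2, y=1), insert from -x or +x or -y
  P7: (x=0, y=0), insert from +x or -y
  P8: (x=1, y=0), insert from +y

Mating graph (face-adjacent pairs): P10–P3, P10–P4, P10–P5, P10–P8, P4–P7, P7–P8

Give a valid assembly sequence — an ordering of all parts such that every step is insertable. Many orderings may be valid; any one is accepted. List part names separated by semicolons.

1. P4@(0, 1) [+y clear] — {P4}
2. P7@(0, 0) [+x clear] — {P4, P7}
3. P8@(1, 0) [+y clear] — {P4, P7, P8}
4. P10@(1, 1) [+y clear] — {P10, P4, P7, P8}
5. P3@(1, 2) [-x clear] — {P10, P3, P4, P7, P8}
6. P5@(2, 1) [+x clear] — {P10, P3, P4, P5, P7, P8}

P4; P7; P8; P10; P3; P5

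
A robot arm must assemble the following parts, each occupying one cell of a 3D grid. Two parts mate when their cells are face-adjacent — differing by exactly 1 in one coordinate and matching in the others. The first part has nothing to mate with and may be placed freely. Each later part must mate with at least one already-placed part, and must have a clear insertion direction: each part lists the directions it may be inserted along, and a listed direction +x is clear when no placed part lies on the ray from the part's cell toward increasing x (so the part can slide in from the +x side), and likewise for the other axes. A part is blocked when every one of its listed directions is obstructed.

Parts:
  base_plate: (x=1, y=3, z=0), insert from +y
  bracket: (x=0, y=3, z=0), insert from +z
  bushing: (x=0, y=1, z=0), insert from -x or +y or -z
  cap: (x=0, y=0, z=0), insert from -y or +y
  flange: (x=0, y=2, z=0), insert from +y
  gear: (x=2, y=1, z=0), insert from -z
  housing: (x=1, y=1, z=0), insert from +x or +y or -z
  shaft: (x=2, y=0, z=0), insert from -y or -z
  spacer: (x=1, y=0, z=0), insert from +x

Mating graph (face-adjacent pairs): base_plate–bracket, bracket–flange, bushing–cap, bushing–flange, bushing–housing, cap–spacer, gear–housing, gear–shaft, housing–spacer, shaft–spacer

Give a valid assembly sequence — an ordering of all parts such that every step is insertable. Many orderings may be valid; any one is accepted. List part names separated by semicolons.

1. spacer@(1, 0, 0) [+x clear] — {spacer}
2. cap@(0, 0, 0) [-y clear] — {cap, spacer}
3. bushing@(0, 1, 0) [-x clear] — {bushing, cap, spacer}
4. flange@(0, 2, 0) [+y clear] — {bushing, cap, flange, spacer}
5. bracket@(0, 3, 0) [+z clear] — {bracket, bushing, cap, flange, spacer}
6. base_plate@(1, 3, 0) [+y clear] — {base_plate, bracket, bushing, cap, flange, spacer}
7. housing@(1, 1, 0) [+x clear] — {base_plate, bracket, bushing, cap, flange, housing, spacer}
8. gear@(2, 1, 0) [-z clear] — {base_plate, bracket, bushing, cap, flange, gear, housing, spacer}
9. shaft@(2, 0, 0) [-y clear] — {base_plate, bracket, bushing, cap, flange, gear, housing, shaft, spacer}

spacer; cap; bushing; flange; bracket; base_plate; housing; gear; shaft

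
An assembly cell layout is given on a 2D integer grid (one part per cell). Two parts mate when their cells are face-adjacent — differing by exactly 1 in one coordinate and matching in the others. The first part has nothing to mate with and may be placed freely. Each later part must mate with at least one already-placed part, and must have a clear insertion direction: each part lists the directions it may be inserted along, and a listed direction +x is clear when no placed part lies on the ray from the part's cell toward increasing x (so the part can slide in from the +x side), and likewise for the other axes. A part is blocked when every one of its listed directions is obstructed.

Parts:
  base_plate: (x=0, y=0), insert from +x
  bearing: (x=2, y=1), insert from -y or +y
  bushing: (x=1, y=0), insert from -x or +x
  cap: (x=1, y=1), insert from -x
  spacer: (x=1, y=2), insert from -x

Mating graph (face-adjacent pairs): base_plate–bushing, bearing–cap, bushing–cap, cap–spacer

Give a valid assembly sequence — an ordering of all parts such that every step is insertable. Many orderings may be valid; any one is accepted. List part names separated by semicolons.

1. base_plate@(0, 0) [+x clear] — {base_plate}
2. bushing@(1, 0) [+x clear] — {base_plate, bushing}
3. cap@(1, 1) [-x clear] — {base_plate, bushing, cap}
4. bearing@(2, 1) [-y clear] — {base_plate, bearing, bushing, cap}
5. spacer@(1, 2) [-x clear] — {base_plate, bearing, bushing, cap, spacer}

base_plate; bushing; cap; bearing; spacer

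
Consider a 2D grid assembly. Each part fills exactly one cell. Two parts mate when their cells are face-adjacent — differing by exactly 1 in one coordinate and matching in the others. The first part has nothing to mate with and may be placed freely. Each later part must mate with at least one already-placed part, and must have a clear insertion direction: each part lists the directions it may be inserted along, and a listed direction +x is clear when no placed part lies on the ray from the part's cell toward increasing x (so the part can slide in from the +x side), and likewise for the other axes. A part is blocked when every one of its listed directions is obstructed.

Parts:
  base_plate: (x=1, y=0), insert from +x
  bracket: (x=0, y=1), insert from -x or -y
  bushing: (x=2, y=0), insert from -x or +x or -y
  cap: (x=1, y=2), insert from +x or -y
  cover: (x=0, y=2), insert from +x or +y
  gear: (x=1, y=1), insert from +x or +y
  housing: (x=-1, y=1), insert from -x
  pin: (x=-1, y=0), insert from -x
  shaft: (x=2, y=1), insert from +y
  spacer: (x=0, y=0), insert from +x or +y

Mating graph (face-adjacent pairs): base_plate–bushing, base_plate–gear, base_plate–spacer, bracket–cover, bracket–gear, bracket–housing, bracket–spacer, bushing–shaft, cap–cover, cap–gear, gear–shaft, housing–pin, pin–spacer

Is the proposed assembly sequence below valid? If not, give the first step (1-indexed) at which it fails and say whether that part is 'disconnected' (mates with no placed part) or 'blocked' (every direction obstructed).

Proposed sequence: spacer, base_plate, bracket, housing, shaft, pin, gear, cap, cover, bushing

Invalid at step 5 (disconnected)

1. spacer@(0, 0) [+x clear] — {spacer}
2. base_plate@(1, 0) [+x clear] — {base_plate, spacer}
3. bracket@(0, 1) [-x clear] — {base_plate, bracket, spacer}
4. housing@(-1, 1) [-x clear] — {base_plate, bracket, housing, spacer}
5. shaft@(2, 1) — no placed neighbour ⇒ disconnected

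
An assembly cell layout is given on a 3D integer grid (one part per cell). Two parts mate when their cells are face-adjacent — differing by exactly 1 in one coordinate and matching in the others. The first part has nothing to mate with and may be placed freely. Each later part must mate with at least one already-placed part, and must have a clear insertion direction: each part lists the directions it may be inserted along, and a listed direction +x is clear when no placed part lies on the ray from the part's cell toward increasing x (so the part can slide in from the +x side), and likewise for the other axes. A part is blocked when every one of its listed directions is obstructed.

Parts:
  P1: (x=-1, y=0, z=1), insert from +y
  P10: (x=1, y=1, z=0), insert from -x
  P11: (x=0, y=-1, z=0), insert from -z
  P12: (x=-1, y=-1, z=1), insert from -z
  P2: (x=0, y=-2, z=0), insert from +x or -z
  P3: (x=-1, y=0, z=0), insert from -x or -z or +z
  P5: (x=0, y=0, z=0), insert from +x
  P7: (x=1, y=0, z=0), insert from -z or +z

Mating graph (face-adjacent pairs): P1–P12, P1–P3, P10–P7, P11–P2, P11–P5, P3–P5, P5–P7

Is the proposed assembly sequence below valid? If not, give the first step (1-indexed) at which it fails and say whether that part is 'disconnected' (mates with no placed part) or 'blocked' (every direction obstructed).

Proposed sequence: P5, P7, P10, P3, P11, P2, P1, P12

1. P5@(0, 0, 0) [+x clear] — {P5}
2. P7@(1, 0, 0) [-z clear] — {P5, P7}
3. P10@(1, 1, 0) [-x clear] — {P10, P5, P7}
4. P3@(-1, 0, 0) [-x clear] — {P10, P3, P5, P7}
5. P11@(0, -1, 0) [-z clear] — {P10, P11, P3, P5, P7}
6. P2@(0, -2, 0) [+x clear] — {P10, P11, P2, P3, P5, P7}
7. P1@(-1, 0, 1) [+y clear] — {P1, P10, P11, P2, P3, P5, P7}
8. P12@(-1, -1, 1) [-z clear] — {P1, P10, P11, P12, P2, P3, P5, P7}

Valid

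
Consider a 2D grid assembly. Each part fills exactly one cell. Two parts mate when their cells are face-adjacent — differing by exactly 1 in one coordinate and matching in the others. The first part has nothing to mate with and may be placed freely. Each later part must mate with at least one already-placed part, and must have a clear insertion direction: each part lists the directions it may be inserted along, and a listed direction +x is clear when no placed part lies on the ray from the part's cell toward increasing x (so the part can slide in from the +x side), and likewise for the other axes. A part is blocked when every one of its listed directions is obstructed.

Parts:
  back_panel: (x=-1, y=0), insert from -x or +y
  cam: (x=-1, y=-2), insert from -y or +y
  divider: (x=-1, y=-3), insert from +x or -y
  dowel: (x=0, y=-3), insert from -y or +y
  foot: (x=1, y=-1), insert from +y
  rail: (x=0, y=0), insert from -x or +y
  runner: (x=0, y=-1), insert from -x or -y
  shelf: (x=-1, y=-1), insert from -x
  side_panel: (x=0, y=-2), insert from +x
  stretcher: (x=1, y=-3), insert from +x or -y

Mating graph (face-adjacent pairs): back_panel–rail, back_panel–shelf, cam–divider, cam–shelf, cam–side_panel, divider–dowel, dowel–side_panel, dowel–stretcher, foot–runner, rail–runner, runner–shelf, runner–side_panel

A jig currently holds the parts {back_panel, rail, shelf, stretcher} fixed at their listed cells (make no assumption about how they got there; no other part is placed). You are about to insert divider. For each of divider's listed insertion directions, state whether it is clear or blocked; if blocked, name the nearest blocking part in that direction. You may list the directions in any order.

+x: blocked by stretcher; -y: clear

+x: nearest on ray is stretcher@(1, -3) ⇒ blocked
-y: ray from divider(-1, -3) has no placed part ⇒ clear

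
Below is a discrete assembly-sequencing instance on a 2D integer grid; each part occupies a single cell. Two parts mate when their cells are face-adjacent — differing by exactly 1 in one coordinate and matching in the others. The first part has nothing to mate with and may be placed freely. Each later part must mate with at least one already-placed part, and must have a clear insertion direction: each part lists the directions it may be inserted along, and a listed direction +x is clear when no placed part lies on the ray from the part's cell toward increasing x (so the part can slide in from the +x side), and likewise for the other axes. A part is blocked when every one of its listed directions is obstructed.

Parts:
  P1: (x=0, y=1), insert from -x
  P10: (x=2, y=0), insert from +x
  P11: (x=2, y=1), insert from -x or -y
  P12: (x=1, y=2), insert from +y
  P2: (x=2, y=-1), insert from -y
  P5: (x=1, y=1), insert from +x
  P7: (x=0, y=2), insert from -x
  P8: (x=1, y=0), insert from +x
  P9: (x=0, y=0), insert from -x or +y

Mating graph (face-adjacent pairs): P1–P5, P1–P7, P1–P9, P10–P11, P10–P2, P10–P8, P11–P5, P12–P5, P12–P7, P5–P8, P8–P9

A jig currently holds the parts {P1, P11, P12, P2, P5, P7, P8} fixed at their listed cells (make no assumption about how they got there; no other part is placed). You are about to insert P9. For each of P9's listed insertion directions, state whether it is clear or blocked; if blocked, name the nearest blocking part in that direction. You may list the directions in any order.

-x: ray from P9(0, 0) has no placed part ⇒ clear
+y: nearest on ray is P1@(0, 1) ⇒ blocked

+y: blocked by P1; -x: clear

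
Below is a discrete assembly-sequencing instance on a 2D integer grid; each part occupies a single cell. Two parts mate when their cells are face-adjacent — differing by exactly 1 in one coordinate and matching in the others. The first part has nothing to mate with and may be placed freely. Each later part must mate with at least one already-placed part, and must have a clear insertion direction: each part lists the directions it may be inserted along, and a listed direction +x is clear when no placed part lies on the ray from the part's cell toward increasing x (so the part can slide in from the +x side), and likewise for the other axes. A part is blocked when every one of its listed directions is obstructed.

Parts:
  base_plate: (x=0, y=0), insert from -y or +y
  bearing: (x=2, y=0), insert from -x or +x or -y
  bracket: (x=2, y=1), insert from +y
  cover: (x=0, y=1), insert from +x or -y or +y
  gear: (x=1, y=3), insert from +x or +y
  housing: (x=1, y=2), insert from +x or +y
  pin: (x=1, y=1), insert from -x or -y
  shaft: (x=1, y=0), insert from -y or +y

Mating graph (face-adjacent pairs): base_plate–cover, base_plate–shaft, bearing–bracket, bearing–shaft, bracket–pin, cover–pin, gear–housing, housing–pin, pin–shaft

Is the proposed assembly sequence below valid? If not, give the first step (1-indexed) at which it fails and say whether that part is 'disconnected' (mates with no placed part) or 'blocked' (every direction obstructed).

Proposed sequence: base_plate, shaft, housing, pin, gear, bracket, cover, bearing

1. base_plate@(0, 0) [-y clear] — {base_plate}
2. shaft@(1, 0) [-y clear] — {base_plate, shaft}
3. housing@(1, 2) — no placed neighbour ⇒ disconnected

Invalid at step 3 (disconnected)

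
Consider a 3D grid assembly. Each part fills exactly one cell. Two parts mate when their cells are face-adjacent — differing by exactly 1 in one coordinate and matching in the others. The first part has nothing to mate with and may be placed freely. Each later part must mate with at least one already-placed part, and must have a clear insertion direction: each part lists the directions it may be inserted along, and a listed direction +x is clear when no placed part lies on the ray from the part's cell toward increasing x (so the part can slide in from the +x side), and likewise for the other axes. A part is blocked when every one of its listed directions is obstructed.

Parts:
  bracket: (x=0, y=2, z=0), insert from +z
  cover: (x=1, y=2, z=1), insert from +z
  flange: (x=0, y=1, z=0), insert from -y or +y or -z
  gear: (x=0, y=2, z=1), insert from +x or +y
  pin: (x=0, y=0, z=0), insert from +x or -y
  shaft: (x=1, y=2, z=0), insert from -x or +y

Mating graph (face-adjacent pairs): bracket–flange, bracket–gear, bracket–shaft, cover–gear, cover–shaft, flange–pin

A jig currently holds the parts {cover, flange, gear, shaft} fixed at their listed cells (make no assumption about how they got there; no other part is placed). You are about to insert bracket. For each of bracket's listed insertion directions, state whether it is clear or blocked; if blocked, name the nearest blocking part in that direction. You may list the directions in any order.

+z: blocked by gear

+z: nearest on ray is gear@(0, 2, 1) ⇒ blocked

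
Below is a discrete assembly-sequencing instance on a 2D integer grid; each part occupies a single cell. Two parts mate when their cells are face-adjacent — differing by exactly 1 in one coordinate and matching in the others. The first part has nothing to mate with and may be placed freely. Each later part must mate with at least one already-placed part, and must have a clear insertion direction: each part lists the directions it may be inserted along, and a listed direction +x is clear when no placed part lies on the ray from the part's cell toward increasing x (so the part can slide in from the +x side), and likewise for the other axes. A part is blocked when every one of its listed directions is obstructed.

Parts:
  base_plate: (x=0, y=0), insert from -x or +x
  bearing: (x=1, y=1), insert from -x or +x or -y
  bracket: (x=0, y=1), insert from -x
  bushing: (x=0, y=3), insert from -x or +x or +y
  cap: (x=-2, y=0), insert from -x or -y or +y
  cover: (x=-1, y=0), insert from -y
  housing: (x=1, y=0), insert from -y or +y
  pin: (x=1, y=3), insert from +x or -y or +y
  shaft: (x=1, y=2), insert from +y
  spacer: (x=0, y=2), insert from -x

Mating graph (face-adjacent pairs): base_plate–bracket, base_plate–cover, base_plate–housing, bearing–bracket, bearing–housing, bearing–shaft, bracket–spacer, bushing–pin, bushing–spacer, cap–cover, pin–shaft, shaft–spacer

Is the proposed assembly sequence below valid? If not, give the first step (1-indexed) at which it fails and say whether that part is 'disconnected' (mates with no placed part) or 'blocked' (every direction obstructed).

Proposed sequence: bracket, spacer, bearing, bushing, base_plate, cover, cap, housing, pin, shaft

1. bracket@(0, 1) [-x clear] — {bracket}
2. spacer@(0, 2) [-x clear] — {bracket, spacer}
3. bearing@(1, 1) [+x clear] — {bearing, bracket, spacer}
4. bushing@(0, 3) [-x clear] — {bearing, bracket, bushing, spacer}
5. base_plate@(0, 0) [-x clear] — {base_plate, bearing, bracket, bushing, spacer}
6. cover@(-1, 0) [-y clear] — {base_plate, bearing, bracket, bushing, cover, spacer}
7. cap@(-2, 0) [-x clear] — {base_plate, bearing, bracket, bushing, cap, cover, spacer}
8. housing@(1, 0) [-y clear] — {base_plate, bearing, bracket, bushing, cap, cover, housing, spacer}
9. pin@(1, 3) [+x clear] — {base_plate, bearing, bracket, bushing, cap, cover, housing, pin, spacer}
10. shaft@(1, 2) — +y all obstructed ⇒ blocked

Invalid at step 10 (blocked)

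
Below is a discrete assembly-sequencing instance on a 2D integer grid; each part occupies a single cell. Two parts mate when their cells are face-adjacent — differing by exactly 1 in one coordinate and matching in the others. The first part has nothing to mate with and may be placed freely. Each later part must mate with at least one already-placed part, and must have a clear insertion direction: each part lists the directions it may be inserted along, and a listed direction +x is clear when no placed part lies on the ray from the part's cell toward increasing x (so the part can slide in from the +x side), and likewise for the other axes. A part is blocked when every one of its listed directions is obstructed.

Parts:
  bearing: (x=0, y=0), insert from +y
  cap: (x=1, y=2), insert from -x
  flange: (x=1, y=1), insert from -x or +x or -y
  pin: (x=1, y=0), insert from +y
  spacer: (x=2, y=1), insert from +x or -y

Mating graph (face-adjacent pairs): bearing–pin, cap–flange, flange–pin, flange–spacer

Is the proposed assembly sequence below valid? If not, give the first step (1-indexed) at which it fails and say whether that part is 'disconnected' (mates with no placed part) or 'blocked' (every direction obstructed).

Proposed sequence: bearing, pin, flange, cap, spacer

Valid

1. bearing@(0, 0) [+y clear] — {bearing}
2. pin@(1, 0) [+y clear] — {bearing, pin}
3. flange@(1, 1) [-x clear] — {bearing, flange, pin}
4. cap@(1, 2) [-x clear] — {bearing, cap, flange, pin}
5. spacer@(2, 1) [+x clear] — {bearing, cap, flange, pin, spacer}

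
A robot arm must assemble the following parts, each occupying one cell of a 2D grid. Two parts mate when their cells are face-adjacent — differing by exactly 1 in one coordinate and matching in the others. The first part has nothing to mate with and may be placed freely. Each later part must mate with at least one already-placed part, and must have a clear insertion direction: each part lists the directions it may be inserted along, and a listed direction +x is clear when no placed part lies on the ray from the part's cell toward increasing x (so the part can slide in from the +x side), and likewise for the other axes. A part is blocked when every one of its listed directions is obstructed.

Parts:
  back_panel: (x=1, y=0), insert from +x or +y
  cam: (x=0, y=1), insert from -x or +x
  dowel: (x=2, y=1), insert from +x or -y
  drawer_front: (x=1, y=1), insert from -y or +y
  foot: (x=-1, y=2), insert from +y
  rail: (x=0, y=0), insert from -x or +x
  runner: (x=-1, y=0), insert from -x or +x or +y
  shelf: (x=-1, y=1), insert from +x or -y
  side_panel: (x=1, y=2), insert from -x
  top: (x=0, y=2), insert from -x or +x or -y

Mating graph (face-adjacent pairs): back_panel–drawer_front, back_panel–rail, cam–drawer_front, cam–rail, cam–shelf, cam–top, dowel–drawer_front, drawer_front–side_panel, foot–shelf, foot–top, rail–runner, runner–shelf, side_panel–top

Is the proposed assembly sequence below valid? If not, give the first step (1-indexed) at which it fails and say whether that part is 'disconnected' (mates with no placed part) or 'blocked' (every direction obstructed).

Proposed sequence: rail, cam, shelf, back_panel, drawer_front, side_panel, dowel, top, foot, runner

1. rail@(0, 0) [-x clear] — {rail}
2. cam@(0, 1) [-x clear] — {cam, rail}
3. shelf@(-1, 1) [-y clear] — {cam, rail, shelf}
4. back_panel@(1, 0) [+x clear] — {back_panel, cam, rail, shelf}
5. drawer_front@(1, 1) [+y clear] — {back_panel, cam, drawer_front, rail, shelf}
6. side_panel@(1, 2) [-x clear] — {back_panel, cam, drawer_front, rail, shelf, side_panel}
7. dowel@(2, 1) [+x clear] — {back_panel, cam, dowel, drawer_front, rail, shelf, side_panel}
8. top@(0, 2) [-x clear] — {back_panel, cam, dowel, drawer_front, rail, shelf, side_panel, top}
9. foot@(-1, 2) [+y clear] — {back_panel, cam, dowel, drawer_front, foot, rail, shelf, side_panel, top}
10. runner@(-1, 0) [-x clear] — {back_panel, cam, dowel, drawer_front, foot, rail, runner, shelf, side_panel, top}

Valid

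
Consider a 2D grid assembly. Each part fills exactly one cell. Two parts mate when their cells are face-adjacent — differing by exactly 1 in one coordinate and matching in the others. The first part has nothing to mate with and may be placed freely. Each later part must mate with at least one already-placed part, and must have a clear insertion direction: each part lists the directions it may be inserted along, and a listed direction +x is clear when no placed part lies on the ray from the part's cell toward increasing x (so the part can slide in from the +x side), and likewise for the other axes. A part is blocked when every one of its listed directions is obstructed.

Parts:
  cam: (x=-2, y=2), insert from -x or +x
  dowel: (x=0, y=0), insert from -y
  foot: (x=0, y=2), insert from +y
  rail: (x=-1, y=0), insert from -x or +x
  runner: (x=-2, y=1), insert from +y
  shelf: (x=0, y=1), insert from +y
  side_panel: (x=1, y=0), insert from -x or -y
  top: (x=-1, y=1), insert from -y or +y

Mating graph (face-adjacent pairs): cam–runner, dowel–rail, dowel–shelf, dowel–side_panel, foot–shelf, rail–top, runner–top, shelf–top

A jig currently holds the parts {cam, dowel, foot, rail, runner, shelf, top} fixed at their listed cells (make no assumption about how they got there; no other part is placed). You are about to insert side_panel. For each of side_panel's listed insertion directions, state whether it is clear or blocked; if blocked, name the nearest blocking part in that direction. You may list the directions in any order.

-x: blocked by dowel; -y: clear

-x: nearest on ray is dowel@(0, 0) ⇒ blocked
-y: ray from side_panel(1, 0) has no placed part ⇒ clear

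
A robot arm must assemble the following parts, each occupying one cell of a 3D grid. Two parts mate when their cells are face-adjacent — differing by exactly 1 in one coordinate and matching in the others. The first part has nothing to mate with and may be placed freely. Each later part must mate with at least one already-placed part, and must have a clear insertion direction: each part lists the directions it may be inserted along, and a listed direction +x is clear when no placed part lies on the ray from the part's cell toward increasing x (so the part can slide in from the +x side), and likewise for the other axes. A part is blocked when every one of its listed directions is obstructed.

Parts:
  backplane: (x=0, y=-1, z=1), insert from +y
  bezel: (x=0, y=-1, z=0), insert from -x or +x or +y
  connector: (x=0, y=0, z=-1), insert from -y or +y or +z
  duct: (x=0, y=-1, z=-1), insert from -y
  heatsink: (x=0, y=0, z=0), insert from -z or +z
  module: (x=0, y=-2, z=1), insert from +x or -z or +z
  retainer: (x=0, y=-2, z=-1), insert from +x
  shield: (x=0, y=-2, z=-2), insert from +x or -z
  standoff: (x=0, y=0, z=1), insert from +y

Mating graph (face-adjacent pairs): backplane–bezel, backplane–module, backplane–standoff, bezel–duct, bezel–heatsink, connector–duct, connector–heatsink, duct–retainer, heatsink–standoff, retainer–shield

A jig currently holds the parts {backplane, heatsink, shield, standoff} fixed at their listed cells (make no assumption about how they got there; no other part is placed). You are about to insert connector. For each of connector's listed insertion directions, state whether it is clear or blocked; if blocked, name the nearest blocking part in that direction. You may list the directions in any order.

+y: clear; +z: blocked by heatsink; -y: clear

-y: ray from connector(0, 0, -1) has no placed part ⇒ clear
+y: ray from connector(0, 0, -1) has no placed part ⇒ clear
+z: nearest on ray is heatsink@(0, 0, 0) ⇒ blocked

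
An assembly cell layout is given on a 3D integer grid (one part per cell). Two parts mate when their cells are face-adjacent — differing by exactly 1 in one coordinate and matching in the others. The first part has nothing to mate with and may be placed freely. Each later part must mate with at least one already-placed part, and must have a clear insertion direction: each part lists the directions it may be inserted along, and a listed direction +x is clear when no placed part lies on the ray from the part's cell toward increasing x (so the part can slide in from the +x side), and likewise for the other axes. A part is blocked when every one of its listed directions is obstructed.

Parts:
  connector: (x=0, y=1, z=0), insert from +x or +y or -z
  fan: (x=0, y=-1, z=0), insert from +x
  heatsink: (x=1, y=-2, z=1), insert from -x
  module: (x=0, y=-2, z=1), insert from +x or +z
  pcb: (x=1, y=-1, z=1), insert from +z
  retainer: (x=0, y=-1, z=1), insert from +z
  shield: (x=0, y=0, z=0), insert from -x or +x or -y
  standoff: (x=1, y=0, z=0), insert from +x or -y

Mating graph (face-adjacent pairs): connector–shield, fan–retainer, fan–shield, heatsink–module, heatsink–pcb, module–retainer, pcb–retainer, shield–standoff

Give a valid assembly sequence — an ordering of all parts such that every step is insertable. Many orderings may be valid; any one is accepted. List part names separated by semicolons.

retainer; fan; pcb; shield; connector; standoff; heatsink; module

1. retainer@(0, -1, 1) [+z clear] — {retainer}
2. fan@(0, -1, 0) [+x clear] — {fan, retainer}
3. pcb@(1, -1, 1) [+z clear] — {fan, pcb, retainer}
4. shield@(0, 0, 0) [-x clear] — {fan, pcb, retainer, shield}
5. connector@(0, 1, 0) [+x clear] — {connector, fan, pcb, retainer, shield}
6. standoff@(1, 0, 0) [+x clear] — {connector, fan, pcb, retainer, shield, standoff}
7. heatsink@(1, -2, 1) [-x clear] — {connector, fan, heatsink, pcb, retainer, shield, standoff}
8. module@(0, -2, 1) [+z clear] — {connector, fan, heatsink, module, pcb, retainer, shield, standoff}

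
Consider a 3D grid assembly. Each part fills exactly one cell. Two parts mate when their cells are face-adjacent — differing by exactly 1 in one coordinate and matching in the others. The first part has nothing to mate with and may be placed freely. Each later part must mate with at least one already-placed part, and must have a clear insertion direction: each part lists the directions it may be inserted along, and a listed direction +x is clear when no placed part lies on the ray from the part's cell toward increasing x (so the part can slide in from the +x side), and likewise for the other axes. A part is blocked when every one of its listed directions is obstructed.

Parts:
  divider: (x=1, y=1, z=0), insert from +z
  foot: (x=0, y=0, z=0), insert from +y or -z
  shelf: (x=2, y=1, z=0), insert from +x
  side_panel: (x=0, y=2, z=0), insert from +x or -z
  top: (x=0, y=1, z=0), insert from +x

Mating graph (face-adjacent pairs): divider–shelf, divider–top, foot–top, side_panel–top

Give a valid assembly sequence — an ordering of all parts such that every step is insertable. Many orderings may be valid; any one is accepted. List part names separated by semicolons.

top; divider; shelf; foot; side_panel

1. top@(0, 1, 0) [+x clear] — {top}
2. divider@(1, 1, 0) [+z clear] — {divider, top}
3. shelf@(2, 1, 0) [+x clear] — {divider, shelf, top}
4. foot@(0, 0, 0) [-z clear] — {divider, foot, shelf, top}
5. side_panel@(0, 2, 0) [+x clear] — {divider, foot, shelf, side_panel, top}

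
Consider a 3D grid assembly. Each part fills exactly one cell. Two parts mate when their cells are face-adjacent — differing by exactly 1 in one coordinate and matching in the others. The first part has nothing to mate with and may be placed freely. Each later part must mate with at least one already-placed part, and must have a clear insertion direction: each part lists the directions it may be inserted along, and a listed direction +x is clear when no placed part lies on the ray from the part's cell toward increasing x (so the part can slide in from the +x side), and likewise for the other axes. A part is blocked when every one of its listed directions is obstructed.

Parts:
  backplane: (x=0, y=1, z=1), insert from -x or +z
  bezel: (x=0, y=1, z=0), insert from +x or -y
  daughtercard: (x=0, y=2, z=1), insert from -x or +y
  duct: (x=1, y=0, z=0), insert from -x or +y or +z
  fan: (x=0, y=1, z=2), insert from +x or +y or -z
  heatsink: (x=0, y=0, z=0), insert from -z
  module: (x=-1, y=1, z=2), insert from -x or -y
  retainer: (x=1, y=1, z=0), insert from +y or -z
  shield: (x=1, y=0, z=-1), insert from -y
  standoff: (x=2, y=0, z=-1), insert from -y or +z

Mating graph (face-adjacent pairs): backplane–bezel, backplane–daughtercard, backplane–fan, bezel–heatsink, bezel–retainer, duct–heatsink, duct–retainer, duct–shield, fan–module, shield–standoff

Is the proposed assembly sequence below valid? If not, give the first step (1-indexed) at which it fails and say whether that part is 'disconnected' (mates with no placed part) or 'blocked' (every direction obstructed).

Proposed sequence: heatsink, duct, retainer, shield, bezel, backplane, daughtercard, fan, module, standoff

1. heatsink@(0, 0, 0) [-z clear] — {heatsink}
2. duct@(1, 0, 0) [+y clear] — {duct, heatsink}
3. retainer@(1, 1, 0) [+y clear] — {duct, heatsink, retainer}
4. shield@(1, 0, -1) [-y clear] — {duct, heatsink, retainer, shield}
5. bezel@(0, 1, 0) — +x/-y all obstructed ⇒ blocked

Invalid at step 5 (blocked)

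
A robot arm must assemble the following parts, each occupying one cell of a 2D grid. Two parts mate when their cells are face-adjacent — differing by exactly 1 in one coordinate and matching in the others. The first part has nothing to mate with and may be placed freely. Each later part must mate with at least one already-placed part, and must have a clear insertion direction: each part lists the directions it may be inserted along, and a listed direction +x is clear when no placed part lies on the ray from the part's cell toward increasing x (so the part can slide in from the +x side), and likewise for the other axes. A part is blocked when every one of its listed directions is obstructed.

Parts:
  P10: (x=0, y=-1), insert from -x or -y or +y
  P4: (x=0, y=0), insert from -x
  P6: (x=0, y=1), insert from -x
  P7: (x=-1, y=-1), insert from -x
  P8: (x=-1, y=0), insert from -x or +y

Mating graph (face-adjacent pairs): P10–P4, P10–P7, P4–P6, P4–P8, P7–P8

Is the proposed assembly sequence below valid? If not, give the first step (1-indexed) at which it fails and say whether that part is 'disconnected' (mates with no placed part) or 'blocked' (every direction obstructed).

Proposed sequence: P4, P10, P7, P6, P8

1. P4@(0, 0) [-x clear] — {P4}
2. P10@(0, -1) [-x clear] — {P10, P4}
3. P7@(-1, -1) [-x clear] — {P10, P4, P7}
4. P6@(0, 1) [-x clear] — {P10, P4, P6, P7}
5. P8@(-1, 0) [-x clear] — {P10, P4, P6, P7, P8}

Valid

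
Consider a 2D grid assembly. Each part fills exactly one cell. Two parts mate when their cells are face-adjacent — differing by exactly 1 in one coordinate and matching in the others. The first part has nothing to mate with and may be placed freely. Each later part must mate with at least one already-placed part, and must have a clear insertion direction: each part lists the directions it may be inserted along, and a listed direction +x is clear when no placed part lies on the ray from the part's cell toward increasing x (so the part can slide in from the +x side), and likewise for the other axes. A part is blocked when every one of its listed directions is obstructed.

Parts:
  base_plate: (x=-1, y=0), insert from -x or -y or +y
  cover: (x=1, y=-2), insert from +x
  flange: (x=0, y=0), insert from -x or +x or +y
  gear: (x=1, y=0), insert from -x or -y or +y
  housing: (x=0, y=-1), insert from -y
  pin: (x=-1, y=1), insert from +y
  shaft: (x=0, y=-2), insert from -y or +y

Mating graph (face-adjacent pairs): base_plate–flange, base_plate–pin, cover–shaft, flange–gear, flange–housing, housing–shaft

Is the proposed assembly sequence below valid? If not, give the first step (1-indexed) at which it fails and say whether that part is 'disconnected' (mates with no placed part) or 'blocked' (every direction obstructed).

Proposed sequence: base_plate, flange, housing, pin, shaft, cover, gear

Valid

1. base_plate@(-1, 0) [-x clear] — {base_plate}
2. flange@(0, 0) [+x clear] — {base_plate, flange}
3. housing@(0, -1) [-y clear] — {base_plate, flange, housing}
4. pin@(-1, 1) [+y clear] — {base_plate, flange, housing, pin}
5. shaft@(0, -2) [-y clear] — {base_plate, flange, housing, pin, shaft}
6. cover@(1, -2) [+x clear] — {base_plate, cover, flange, housing, pin, shaft}
7. gear@(1, 0) [+y clear] — {base_plate, cover, flange, gear, housing, pin, shaft}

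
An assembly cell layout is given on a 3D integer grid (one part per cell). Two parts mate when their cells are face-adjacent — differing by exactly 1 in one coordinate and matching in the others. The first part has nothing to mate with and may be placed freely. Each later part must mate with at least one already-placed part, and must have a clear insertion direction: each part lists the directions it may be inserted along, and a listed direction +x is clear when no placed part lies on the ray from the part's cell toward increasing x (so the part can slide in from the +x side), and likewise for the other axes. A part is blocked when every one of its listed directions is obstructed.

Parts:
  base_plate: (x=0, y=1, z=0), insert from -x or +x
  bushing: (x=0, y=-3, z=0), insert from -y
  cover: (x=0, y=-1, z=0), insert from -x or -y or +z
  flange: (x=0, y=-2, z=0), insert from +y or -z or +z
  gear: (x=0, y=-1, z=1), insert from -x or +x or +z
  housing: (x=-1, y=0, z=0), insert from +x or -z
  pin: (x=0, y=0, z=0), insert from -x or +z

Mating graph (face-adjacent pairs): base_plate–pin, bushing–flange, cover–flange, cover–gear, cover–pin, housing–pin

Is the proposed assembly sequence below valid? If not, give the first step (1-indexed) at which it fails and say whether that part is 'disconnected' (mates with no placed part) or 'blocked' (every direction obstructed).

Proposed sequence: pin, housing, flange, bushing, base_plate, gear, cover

Invalid at step 3 (disconnected)

1. pin@(0, 0, 0) [-x clear] — {pin}
2. housing@(-1, 0, 0) [-z clear] — {housing, pin}
3. flange@(0, -2, 0) — no placed neighbour ⇒ disconnected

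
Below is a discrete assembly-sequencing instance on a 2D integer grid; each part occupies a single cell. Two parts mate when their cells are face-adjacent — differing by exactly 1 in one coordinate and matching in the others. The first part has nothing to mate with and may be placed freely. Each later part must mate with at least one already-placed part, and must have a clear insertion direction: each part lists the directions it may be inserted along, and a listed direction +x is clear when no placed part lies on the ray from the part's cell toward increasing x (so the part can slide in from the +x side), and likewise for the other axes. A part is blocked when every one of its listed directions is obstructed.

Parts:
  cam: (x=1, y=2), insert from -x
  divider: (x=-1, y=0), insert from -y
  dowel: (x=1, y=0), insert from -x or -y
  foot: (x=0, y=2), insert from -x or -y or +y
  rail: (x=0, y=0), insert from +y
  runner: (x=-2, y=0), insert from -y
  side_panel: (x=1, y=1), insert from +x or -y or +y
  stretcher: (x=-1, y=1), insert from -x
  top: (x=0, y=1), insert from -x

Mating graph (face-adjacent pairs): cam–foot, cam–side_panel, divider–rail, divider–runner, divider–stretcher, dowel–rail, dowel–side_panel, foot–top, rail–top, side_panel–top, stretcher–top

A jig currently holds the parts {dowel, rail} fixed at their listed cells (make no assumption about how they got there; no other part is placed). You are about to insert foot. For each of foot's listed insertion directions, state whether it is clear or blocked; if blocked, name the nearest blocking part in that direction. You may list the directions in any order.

-x: ray from foot(0, 2) has no placed part ⇒ clear
-y: nearest on ray is rail@(0, 0) ⇒ blocked
+y: ray from foot(0, 2) has no placed part ⇒ clear

+y: clear; -x: clear; -y: blocked by rail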